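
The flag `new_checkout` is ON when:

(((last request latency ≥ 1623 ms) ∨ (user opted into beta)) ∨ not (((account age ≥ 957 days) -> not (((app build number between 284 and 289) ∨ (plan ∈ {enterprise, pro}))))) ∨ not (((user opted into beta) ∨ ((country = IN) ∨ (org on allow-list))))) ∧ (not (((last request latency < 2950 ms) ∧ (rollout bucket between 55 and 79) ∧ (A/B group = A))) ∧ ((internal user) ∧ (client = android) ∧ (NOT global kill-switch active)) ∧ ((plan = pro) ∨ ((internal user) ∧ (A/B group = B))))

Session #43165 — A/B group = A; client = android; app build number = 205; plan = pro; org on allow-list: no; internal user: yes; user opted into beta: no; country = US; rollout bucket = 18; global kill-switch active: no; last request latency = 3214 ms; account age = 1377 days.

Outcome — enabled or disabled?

Atomic conditions:
  last request latency ≥ 1623 ms: 3214 ≥ 1623 is true
  user opted into beta: no → false
  account age ≥ 957 days: 1377 ≥ 957 is true
  app build number between 284 and 289: 205 in [284, 289] is false
  plan ∈ {enterprise, pro}: pro is in the set → true
  country = IN: US == IN is false
  org on allow-list: no → false
  last request latency < 2950 ms: 3214 < 2950 is false
  rollout bucket between 55 and 79: 18 in [55, 79] is false
  A/B group = A: A == A is true
  internal user: yes → true
  client = android: android == android is true
  NOT global kill-switch active: no → true
  plan = pro: pro == pro is true
  A/B group = B: A == B is false
Combine:
[1.1] true OR false = true
[1.2.1.2.1] false OR true = true
[1.2.1.2] NOT true = false
[1.2.1] true → false = false
[1.2] NOT false = true
[1.3.1.2] false OR false = false
[1.3.1] false OR false = false
[1.3] NOT false = true
[1] true OR true OR true = true
[2.1.1] false AND false AND true = false
[2.1] NOT false = true
[2.2] true AND true AND true = true
[2.3.2] true AND false = false
[2.3] true OR false = true
[2] true AND true AND true = true
[root] true AND true = true
Overall: true → enabled

Enabled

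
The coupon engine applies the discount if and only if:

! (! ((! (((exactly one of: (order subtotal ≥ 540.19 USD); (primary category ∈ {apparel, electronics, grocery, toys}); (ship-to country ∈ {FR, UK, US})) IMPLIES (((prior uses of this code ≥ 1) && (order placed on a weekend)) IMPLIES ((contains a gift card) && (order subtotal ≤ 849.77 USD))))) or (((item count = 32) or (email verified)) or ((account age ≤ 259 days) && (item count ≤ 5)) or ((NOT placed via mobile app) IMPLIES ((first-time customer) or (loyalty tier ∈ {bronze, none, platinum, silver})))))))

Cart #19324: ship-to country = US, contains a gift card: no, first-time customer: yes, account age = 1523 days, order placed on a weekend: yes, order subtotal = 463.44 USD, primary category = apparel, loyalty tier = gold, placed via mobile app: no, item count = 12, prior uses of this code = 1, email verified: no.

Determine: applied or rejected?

Atomic conditions:
  order subtotal ≥ 540.19 USD: 463.44 ≥ 540.19 is false
  primary category ∈ {apparel, electronics, grocery, toys}: apparel is in the set → true
  ship-to country ∈ {FR, UK, US}: US is in the set → true
  prior uses of this code ≥ 1: 1 ≥ 1 is true
  order placed on a weekend: yes → true
  contains a gift card: no → false
  order subtotal ≤ 849.77 USD: 463.44 ≤ 849.77 is true
  item count = 32: 12 == 32 is false
  email verified: no → false
  account age ≤ 259 days: 1523 ≤ 259 is false
  item count ≤ 5: 12 ≤ 5 is false
  NOT placed via mobile app: no → true
  first-time customer: yes → true
  loyalty tier ∈ {bronze, none, platinum, silver}: gold is not in the set → false
Combine:
[1.1.1.1.1] exactly-one(false, true, true) = false
[1.1.1.1.2.1] true AND true = true
[1.1.1.1.2.2] false AND true = false
[1.1.1.1.2] true → false = false
[1.1.1.1] false → false (antecedent false ⇒ implication holds) = true
[1.1.1] NOT true = false
[1.1.2.1] false OR false = false
[1.1.2.2] false AND false = false
[1.1.2.3.2] true OR false = true
[1.1.2.3] true → true = true
[1.1.2] false OR false OR true = true
[1.1] false OR true = true
[1] NOT true = false
[root] NOT false = true
Overall: true → applied

Applied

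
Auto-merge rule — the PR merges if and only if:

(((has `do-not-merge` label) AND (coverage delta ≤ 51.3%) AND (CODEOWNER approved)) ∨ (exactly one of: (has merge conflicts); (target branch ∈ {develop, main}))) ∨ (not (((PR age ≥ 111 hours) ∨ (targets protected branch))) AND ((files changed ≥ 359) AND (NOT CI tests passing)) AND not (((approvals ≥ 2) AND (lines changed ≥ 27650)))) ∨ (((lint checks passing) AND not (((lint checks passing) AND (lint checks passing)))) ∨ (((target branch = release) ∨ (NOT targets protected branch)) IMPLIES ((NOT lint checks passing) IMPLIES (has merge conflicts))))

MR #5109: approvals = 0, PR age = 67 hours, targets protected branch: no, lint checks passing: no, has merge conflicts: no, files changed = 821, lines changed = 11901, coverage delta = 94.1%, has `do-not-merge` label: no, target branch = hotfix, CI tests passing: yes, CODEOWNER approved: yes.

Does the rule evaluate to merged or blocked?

Atomic conditions:
  has `do-not-merge` label: no → false
  coverage delta ≤ 51.3%: 94.1 ≤ 51.3 is false
  CODEOWNER approved: yes → true
  has merge conflicts: no → false
  target branch ∈ {develop, main}: hotfix is not in the set → false
  PR age ≥ 111 hours: 67 ≥ 111 is false
  targets protected branch: no → false
  files changed ≥ 359: 821 ≥ 359 is true
  NOT CI tests passing: yes → false
  approvals ≥ 2: 0 ≥ 2 is false
  lines changed ≥ 27650: 11901 ≥ 27650 is false
  lint checks passing: no → false
  target branch = release: hotfix == release is false
  NOT targets protected branch: no → true
  NOT lint checks passing: no → true
Combine:
[1.1] false AND false AND true = false
[1.2] exactly-one(false, false) = false
[1] false OR false = false
[2.1.1] false OR false = false
[2.1] NOT false = true
[2.2] true AND false = false
[2.3.1] false AND false = false
[2.3] NOT false = true
[2] true AND false AND true = false
[3.1.2.1] false AND false = false
[3.1.2] NOT false = true
[3.1] false AND true = false
[3.2.1] false OR true = true
[3.2.2] true → false = false
[3.2] true → false = false
[3] false OR false = false
[root] false OR false OR false = false
Overall: false → blocked

Blocked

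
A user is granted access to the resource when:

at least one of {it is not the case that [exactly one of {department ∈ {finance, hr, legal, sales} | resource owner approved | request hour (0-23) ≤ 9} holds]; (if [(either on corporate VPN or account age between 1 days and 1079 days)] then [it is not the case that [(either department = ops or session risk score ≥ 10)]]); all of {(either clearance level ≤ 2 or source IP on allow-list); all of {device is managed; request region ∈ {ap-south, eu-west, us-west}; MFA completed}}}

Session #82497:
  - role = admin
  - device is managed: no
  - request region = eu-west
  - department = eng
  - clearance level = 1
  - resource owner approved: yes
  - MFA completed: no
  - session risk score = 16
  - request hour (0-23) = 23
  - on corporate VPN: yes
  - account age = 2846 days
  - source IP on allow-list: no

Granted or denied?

Atomic conditions:
  department ∈ {finance, hr, legal, sales}: eng is not in the set → false
  resource owner approved: yes → true
  request hour (0-23) ≤ 9: 23 ≤ 9 is false
  on corporate VPN: yes → true
  account age between 1 days and 1079 days: 2846 in [1, 1079] is false
  department = ops: eng == ops is false
  session risk score ≥ 10: 16 ≥ 10 is true
  clearance level ≤ 2: 1 ≤ 2 is true
  source IP on allow-list: no → false
  device is managed: no → false
  request region ∈ {ap-south, eu-west, us-west}: eu-west is in the set → true
  MFA completed: no → false
Combine:
[1.1] exactly-one(false, true, false) = true
[1] NOT true = false
[2.1] true OR false = true
[2.2.1] false OR true = true
[2.2] NOT true = false
[2] true → false = false
[3.1] true OR false = true
[3.2] false AND true AND false = false
[3] true AND false = false
[root] false OR false OR false = false
Overall: false → denied

Denied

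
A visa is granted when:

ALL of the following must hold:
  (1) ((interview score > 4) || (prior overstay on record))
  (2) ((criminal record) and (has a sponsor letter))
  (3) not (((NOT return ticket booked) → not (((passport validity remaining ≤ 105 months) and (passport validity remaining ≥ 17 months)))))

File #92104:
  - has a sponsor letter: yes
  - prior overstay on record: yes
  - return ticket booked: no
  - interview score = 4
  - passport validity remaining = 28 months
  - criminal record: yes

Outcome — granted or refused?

Atomic conditions:
  interview score > 4: 4 > 4 is false
  prior overstay on record: yes → true
  criminal record: yes → true
  has a sponsor letter: yes → true
  NOT return ticket booked: no → true
  passport validity remaining ≤ 105 months: 28 ≤ 105 is true
  passport validity remaining ≥ 17 months: 28 ≥ 17 is true
Combine:
[1] false OR true = true
[2] true AND true = true
[3.1.2.1] true AND true = true
[3.1.2] NOT true = false
[3.1] true → false = false
[3] NOT false = true
[root] true AND true AND true = true
Overall: true → granted

Granted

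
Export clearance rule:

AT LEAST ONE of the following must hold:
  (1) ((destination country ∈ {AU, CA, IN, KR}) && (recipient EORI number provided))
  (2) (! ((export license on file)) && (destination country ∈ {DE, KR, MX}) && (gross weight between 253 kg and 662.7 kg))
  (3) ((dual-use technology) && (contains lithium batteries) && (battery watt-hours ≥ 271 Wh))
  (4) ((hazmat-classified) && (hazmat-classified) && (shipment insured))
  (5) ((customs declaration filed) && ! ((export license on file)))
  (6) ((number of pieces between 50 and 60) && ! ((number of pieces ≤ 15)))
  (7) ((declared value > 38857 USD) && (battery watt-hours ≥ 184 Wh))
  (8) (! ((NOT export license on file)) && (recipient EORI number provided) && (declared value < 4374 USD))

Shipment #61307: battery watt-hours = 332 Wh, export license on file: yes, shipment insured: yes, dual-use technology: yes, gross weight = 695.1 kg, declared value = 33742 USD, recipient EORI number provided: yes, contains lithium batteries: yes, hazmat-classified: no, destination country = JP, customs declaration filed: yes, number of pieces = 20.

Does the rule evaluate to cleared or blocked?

Cleared

Atomic conditions:
  destination country ∈ {AU, CA, IN, KR}: JP is not in the set → false
  recipient EORI number provided: yes → true
  export license on file: yes → true
  destination country ∈ {DE, KR, MX}: JP is not in the set → false
  gross weight between 253 kg and 662.7 kg: 695.1 in [253, 662.7] is false
  dual-use technology: yes → true
  contains lithium batteries: yes → true
  battery watt-hours ≥ 271 Wh: 332 ≥ 271 is true
  hazmat-classified: no → false
  shipment insured: yes → true
  customs declaration filed: yes → true
  number of pieces between 50 and 60: 20 in [50, 60] is false
  number of pieces ≤ 15: 20 ≤ 15 is false
  declared value > 38857 USD: 33742 > 38857 is false
  battery watt-hours ≥ 184 Wh: 332 ≥ 184 is true
  NOT export license on file: yes → false
  declared value < 4374 USD: 33742 < 4374 is false
Combine:
[1] false AND true = false
[2.1] NOT true = false
[2] false AND false AND false = false
[3] true AND true AND true = true
[4] false AND false AND true = false
[5.2] NOT true = false
[5] true AND false = false
[6.2] NOT false = true
[6] false AND true = false
[7] false AND true = false
[8.1] NOT false = true
[8] true AND true AND false = false
[root] false OR false OR true OR false OR false OR false OR false OR false = true
Overall: true → cleared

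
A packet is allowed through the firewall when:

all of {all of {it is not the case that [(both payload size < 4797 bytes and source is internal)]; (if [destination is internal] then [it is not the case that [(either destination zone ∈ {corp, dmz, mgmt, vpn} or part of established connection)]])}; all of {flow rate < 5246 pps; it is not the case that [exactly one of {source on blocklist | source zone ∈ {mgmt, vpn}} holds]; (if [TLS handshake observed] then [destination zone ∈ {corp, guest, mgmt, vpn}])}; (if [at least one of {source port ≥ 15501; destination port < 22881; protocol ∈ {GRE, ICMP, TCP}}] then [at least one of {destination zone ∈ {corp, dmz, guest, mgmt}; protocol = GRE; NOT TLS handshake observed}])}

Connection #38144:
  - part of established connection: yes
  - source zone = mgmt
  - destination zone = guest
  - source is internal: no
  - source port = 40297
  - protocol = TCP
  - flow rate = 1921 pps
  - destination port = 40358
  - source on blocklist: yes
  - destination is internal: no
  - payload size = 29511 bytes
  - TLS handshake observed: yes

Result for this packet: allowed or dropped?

Atomic conditions:
  payload size < 4797 bytes: 29511 < 4797 is false
  source is internal: no → false
  destination is internal: no → false
  destination zone ∈ {corp, dmz, mgmt, vpn}: guest is not in the set → false
  part of established connection: yes → true
  flow rate < 5246 pps: 1921 < 5246 is true
  source on blocklist: yes → true
  source zone ∈ {mgmt, vpn}: mgmt is in the set → true
  TLS handshake observed: yes → true
  destination zone ∈ {corp, guest, mgmt, vpn}: guest is in the set → true
  source port ≥ 15501: 40297 ≥ 15501 is true
  destination port < 22881: 40358 < 22881 is false
  protocol ∈ {GRE, ICMP, TCP}: TCP is in the set → true
  destination zone ∈ {corp, dmz, guest, mgmt}: guest is in the set → true
  protocol = GRE: TCP == GRE is false
  NOT TLS handshake observed: yes → false
Combine:
[1.1.1] false AND false = false
[1.1] NOT false = true
[1.2.2.1] false OR true = true
[1.2.2] NOT true = false
[1.2] false → false (antecedent false ⇒ implication holds) = true
[1] true AND true = true
[2.2.1] exactly-one(true, true) = false
[2.2] NOT false = true
[2.3] true → true = true
[2] true AND true AND true = true
[3.1] true OR false OR true = true
[3.2] true OR false OR false = true
[3] true → true = true
[root] true AND true AND true = true
Overall: true → allowed

Allowed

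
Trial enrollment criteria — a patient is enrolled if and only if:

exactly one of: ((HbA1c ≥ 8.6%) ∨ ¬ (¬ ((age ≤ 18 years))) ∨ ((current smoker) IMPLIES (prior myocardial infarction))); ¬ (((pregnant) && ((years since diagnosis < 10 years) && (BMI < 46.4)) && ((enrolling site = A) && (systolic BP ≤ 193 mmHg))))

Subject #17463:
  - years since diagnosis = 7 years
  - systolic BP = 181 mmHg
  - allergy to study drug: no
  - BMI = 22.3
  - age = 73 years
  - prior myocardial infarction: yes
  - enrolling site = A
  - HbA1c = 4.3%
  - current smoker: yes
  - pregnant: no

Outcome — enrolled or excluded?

Excluded

Atomic conditions:
  HbA1c ≥ 8.6%: 4.3 ≥ 8.6 is false
  age ≤ 18 years: 73 ≤ 18 is false
  current smoker: yes → true
  prior myocardial infarction: yes → true
  pregnant: no → false
  years since diagnosis < 10 years: 7 < 10 is true
  BMI < 46.4: 22.3 < 46.4 is true
  enrolling site = A: A == A is true
  systolic BP ≤ 193 mmHg: 181 ≤ 193 is true
Combine:
[1.2.1] NOT false = true
[1.2] NOT true = false
[1.3] true → true = true
[1] false OR false OR true = true
[2.1.2] true AND true = true
[2.1.3] true AND true = true
[2.1] false AND true AND true = false
[2] NOT false = true
[root] exactly-one(true, true) = false
Overall: false → excluded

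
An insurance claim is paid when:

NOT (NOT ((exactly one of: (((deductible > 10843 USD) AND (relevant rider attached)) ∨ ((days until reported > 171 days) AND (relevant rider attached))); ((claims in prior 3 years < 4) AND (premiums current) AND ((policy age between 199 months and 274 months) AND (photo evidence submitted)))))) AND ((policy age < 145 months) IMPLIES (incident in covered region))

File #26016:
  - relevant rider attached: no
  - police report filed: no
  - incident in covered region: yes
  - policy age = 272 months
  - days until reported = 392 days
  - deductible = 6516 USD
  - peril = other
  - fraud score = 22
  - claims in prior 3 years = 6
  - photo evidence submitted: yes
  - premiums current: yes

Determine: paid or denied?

Denied

Atomic conditions:
  deductible > 10843 USD: 6516 > 10843 is false
  relevant rider attached: no → false
  days until reported > 171 days: 392 > 171 is true
  claims in prior 3 years < 4: 6 < 4 is false
  premiums current: yes → true
  policy age between 199 months and 274 months: 272 in [199, 274] is true
  photo evidence submitted: yes → true
  policy age < 145 months: 272 < 145 is false
  incident in covered region: yes → true
Combine:
[1.1.1.1.1] false AND false = false
[1.1.1.1.2] true AND false = false
[1.1.1.1] false OR false = false
[1.1.1.2.3] true AND true = true
[1.1.1.2] false AND true AND true = false
[1.1.1] exactly-one(false, false) = false
[1.1] NOT false = true
[1] NOT true = false
[2] false → true (antecedent false ⇒ implication holds) = true
[root] false AND true = false
Overall: false → denied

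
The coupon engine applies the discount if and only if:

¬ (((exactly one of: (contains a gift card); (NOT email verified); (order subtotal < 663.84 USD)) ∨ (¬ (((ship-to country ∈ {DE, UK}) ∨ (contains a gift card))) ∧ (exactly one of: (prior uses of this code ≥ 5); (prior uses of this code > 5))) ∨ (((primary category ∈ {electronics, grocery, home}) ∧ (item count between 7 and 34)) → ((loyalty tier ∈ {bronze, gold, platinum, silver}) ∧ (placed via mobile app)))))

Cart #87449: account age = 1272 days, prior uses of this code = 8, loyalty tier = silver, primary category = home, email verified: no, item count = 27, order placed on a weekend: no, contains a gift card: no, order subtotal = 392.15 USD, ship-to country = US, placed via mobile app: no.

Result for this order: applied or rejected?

Atomic conditions:
  contains a gift card: no → false
  NOT email verified: no → true
  order subtotal < 663.84 USD: 392.15 < 663.84 is true
  ship-to country ∈ {DE, UK}: US is not in the set → false
  prior uses of this code ≥ 5: 8 ≥ 5 is true
  prior uses of this code > 5: 8 > 5 is true
  primary category ∈ {electronics, grocery, home}: home is in the set → true
  item count between 7 and 34: 27 in [7, 34] is true
  loyalty tier ∈ {bronze, gold, platinum, silver}: silver is in the set → true
  placed via mobile app: no → false
Combine:
[1.1] exactly-one(false, true, true) = false
[1.2.1.1] false OR false = false
[1.2.1] NOT false = true
[1.2.2] exactly-one(true, true) = false
[1.2] true AND false = false
[1.3.1] true AND true = true
[1.3.2] true AND false = false
[1.3] true → false = false
[1] false OR false OR false = false
[root] NOT false = true
Overall: true → applied

Applied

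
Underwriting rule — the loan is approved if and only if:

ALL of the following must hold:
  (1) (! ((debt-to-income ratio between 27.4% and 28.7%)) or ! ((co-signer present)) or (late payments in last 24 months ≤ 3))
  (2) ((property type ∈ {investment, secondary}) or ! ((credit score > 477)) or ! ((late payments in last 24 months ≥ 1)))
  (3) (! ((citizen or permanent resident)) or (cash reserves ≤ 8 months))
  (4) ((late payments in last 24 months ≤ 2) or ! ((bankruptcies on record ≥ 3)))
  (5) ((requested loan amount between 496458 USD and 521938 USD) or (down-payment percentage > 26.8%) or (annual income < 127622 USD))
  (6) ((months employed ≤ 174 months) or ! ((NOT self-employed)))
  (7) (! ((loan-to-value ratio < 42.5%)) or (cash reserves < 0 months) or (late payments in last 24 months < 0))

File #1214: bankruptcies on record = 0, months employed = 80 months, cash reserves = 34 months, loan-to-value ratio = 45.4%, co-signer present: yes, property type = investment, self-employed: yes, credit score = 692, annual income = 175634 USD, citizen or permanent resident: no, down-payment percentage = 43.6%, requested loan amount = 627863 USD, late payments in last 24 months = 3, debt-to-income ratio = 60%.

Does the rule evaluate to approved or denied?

Approved

Atomic conditions:
  debt-to-income ratio between 27.4% and 28.7%: 60 in [27.4, 28.7] is false
  co-signer present: yes → true
  late payments in last 24 months ≤ 3: 3 ≤ 3 is true
  property type ∈ {investment, secondary}: investment is in the set → true
  credit score > 477: 692 > 477 is true
  late payments in last 24 months ≥ 1: 3 ≥ 1 is true
  citizen or permanent resident: no → false
  cash reserves ≤ 8 months: 34 ≤ 8 is false
  late payments in last 24 months ≤ 2: 3 ≤ 2 is false
  bankruptcies on record ≥ 3: 0 ≥ 3 is false
  requested loan amount between 496458 USD and 521938 USD: 627863 in [496458, 521938] is false
  down-payment percentage > 26.8%: 43.6 > 26.8 is true
  annual income < 127622 USD: 175634 < 127622 is false
  months employed ≤ 174 months: 80 ≤ 174 is true
  NOT self-employed: yes → false
  loan-to-value ratio < 42.5%: 45.4 < 42.5 is false
  cash reserves < 0 months: 34 < 0 is false
  late payments in last 24 months < 0: 3 < 0 is false
Combine:
[1.1] NOT false = true
[1.2] NOT true = false
[1] true OR false OR true = true
[2.2] NOT true = false
[2.3] NOT true = false
[2] true OR false OR false = true
[3.1] NOT false = true
[3] true OR false = true
[4.2] NOT false = true
[4] false OR true = true
[5] false OR true OR false = true
[6.2] NOT false = true
[6] true OR true = true
[7.1] NOT false = true
[7] true OR false OR false = true
[root] true AND true AND true AND true AND true AND true AND true = true
Overall: true → approved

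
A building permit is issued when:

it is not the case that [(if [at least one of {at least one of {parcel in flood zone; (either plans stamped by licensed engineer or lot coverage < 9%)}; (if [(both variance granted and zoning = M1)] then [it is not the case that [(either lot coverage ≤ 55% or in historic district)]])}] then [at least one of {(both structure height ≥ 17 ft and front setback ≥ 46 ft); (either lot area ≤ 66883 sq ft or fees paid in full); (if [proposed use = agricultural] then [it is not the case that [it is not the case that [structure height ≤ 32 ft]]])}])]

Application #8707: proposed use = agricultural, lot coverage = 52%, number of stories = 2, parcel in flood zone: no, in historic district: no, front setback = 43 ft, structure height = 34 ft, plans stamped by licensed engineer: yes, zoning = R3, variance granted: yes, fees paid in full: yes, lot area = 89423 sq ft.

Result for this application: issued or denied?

Denied

Atomic conditions:
  parcel in flood zone: no → false
  plans stamped by licensed engineer: yes → true
  lot coverage < 9%: 52 < 9 is false
  variance granted: yes → true
  zoning = M1: R3 == M1 is false
  lot coverage ≤ 55%: 52 ≤ 55 is true
  in historic district: no → false
  structure height ≥ 17 ft: 34 ≥ 17 is true
  front setback ≥ 46 ft: 43 ≥ 46 is false
  lot area ≤ 66883 sq ft: 89423 ≤ 66883 is false
  fees paid in full: yes → true
  proposed use = agricultural: agricultural == agricultural is true
  structure height ≤ 32 ft: 34 ≤ 32 is false
Combine:
[1.1.1.2] true OR false = true
[1.1.1] false OR true = true
[1.1.2.1] true AND false = false
[1.1.2.2.1] true OR false = true
[1.1.2.2] NOT true = false
[1.1.2] false → false (antecedent false ⇒ implication holds) = true
[1.1] true OR true = true
[1.2.1] true AND false = false
[1.2.2] false OR true = true
[1.2.3.2.1] NOT false = true
[1.2.3.2] NOT true = false
[1.2.3] true → false = false
[1.2] false OR true OR false = true
[1] true → true = true
[root] NOT true = false
Overall: false → denied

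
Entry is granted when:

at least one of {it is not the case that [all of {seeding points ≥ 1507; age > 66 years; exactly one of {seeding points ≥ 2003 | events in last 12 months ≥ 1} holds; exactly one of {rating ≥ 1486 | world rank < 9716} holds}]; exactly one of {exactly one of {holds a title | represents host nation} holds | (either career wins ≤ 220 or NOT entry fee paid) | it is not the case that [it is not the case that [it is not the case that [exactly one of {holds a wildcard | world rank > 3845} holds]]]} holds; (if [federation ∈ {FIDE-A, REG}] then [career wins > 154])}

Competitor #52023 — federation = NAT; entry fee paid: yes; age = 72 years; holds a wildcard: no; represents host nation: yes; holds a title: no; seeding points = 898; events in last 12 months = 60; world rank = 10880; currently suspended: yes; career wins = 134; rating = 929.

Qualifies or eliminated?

Qualifies

Atomic conditions:
  seeding points ≥ 1507: 898 ≥ 1507 is false
  age > 66 years: 72 > 66 is true
  seeding points ≥ 2003: 898 ≥ 2003 is false
  events in last 12 months ≥ 1: 60 ≥ 1 is true
  rating ≥ 1486: 929 ≥ 1486 is false
  world rank < 9716: 10880 < 9716 is false
  holds a title: no → false
  represents host nation: yes → true
  career wins ≤ 220: 134 ≤ 220 is true
  NOT entry fee paid: yes → false
  holds a wildcard: no → false
  world rank > 3845: 10880 > 3845 is true
  federation ∈ {FIDE-A, REG}: NAT is not in the set → false
  career wins > 154: 134 > 154 is false
Combine:
[1.1.3] exactly-one(false, true) = true
[1.1.4] exactly-one(false, false) = false
[1.1] false AND true AND true AND false = false
[1] NOT false = true
[2.1] exactly-one(false, true) = true
[2.2] true OR false = true
[2.3.1.1.1] exactly-one(false, true) = true
[2.3.1.1] NOT true = false
[2.3.1] NOT false = true
[2.3] NOT true = false
[2] exactly-one(true, true, false) = false
[3] false → false (antecedent false ⇒ implication holds) = true
[root] true OR false OR true = true
Overall: true → qualifies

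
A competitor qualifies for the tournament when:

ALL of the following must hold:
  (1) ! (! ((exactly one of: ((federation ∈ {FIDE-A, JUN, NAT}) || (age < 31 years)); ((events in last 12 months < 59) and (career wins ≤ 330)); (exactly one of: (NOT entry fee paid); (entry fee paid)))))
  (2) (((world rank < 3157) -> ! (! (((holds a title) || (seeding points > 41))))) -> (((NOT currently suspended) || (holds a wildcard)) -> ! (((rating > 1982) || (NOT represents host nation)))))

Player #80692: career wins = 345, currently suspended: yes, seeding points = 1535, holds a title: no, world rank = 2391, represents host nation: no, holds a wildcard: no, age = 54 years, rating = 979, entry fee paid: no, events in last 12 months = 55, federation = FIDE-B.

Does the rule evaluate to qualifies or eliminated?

Qualifies

Atomic conditions:
  federation ∈ {FIDE-A, JUN, NAT}: FIDE-B is not in the set → false
  age < 31 years: 54 < 31 is false
  events in last 12 months < 59: 55 < 59 is true
  career wins ≤ 330: 345 ≤ 330 is false
  NOT entry fee paid: no → true
  entry fee paid: no → false
  world rank < 3157: 2391 < 3157 is true
  holds a title: no → false
  seeding points > 41: 1535 > 41 is true
  NOT currently suspended: yes → false
  holds a wildcard: no → false
  rating > 1982: 979 > 1982 is false
  NOT represents host nation: no → true
Combine:
[1.1.1.1] false OR false = false
[1.1.1.2] true AND false = false
[1.1.1.3] exactly-one(true, false) = true
[1.1.1] exactly-one(false, false, true) = true
[1.1] NOT true = false
[1] NOT false = true
[2.1.2.1.1] false OR true = true
[2.1.2.1] NOT true = false
[2.1.2] NOT false = true
[2.1] true → true = true
[2.2.1] false OR false = false
[2.2.2.1] false OR true = true
[2.2.2] NOT true = false
[2.2] false → false (antecedent false ⇒ implication holds) = true
[2] true → true = true
[root] true AND true = true
Overall: true → qualifies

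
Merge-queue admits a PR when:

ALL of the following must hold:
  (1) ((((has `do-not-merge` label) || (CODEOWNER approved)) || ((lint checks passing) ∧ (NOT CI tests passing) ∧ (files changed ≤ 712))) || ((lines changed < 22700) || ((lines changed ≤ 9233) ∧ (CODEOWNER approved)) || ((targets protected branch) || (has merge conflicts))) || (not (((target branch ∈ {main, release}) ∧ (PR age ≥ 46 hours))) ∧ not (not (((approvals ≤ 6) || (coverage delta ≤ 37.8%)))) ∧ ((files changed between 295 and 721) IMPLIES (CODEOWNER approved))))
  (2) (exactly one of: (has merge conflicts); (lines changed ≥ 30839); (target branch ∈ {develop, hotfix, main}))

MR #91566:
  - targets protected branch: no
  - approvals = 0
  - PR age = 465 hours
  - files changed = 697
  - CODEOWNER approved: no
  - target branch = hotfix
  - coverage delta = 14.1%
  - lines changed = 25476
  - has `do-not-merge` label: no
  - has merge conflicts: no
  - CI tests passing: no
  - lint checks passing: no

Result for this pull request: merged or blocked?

Atomic conditions:
  has `do-not-merge` label: no → false
  CODEOWNER approved: no → false
  lint checks passing: no → false
  NOT CI tests passing: no → true
  files changed ≤ 712: 697 ≤ 712 is true
  lines changed < 22700: 25476 < 22700 is false
  lines changed ≤ 9233: 25476 ≤ 9233 is false
  targets protected branch: no → false
  has merge conflicts: no → false
  target branch ∈ {main, release}: hotfix is not in the set → false
  PR age ≥ 46 hours: 465 ≥ 46 is true
  approvals ≤ 6: 0 ≤ 6 is true
  coverage delta ≤ 37.8%: 14.1 ≤ 37.8 is true
  files changed between 295 and 721: 697 in [295, 721] is true
  lines changed ≥ 30839: 25476 ≥ 30839 is false
  target branch ∈ {develop, hotfix, main}: hotfix is in the set → true
Combine:
[1.1.1] false OR false = false
[1.1.2] false AND true AND true = false
[1.1] false OR false = false
[1.2.2] false AND false = false
[1.2.3] false OR false = false
[1.2] false OR false OR false = false
[1.3.1.1] false AND true = false
[1.3.1] NOT false = true
[1.3.2.1.1] true OR true = true
[1.3.2.1] NOT true = false
[1.3.2] NOT false = true
[1.3.3] true → false = false
[1.3] true AND true AND false = false
[1] false OR false OR false = false
[2] exactly-one(false, false, true) = true
[root] false AND true = false
Overall: false → blocked

Blocked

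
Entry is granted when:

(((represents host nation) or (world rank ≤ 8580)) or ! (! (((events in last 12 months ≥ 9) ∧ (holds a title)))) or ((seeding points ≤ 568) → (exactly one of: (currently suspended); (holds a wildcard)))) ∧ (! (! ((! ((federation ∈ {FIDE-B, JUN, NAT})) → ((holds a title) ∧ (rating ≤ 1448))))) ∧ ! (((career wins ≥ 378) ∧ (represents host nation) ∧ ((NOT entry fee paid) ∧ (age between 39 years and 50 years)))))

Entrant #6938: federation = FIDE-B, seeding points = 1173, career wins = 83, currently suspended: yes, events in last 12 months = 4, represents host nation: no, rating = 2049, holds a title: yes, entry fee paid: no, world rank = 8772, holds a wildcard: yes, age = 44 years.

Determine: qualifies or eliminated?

Qualifies

Atomic conditions:
  represents host nation: no → false
  world rank ≤ 8580: 8772 ≤ 8580 is false
  events in last 12 months ≥ 9: 4 ≥ 9 is false
  holds a title: yes → true
  seeding points ≤ 568: 1173 ≤ 568 is false
  currently suspended: yes → true
  holds a wildcard: yes → true
  federation ∈ {FIDE-B, JUN, NAT}: FIDE-B is in the set → true
  rating ≤ 1448: 2049 ≤ 1448 is false
  career wins ≥ 378: 83 ≥ 378 is false
  NOT entry fee paid: no → true
  age between 39 years and 50 years: 44 in [39, 50] is true
Combine:
[1.1] false OR false = false
[1.2.1.1] false AND true = false
[1.2.1] NOT false = true
[1.2] NOT true = false
[1.3.2] exactly-one(true, true) = false
[1.3] false → false (antecedent false ⇒ implication holds) = true
[1] false OR false OR true = true
[2.1.1.1.1] NOT true = false
[2.1.1.1.2] true AND false = false
[2.1.1.1] false → false (antecedent false ⇒ implication holds) = true
[2.1.1] NOT true = false
[2.1] NOT false = true
[2.2.1.3] true AND true = true
[2.2.1] false AND false AND true = false
[2.2] NOT false = true
[2] true AND true = true
[root] true AND true = true
Overall: true → qualifies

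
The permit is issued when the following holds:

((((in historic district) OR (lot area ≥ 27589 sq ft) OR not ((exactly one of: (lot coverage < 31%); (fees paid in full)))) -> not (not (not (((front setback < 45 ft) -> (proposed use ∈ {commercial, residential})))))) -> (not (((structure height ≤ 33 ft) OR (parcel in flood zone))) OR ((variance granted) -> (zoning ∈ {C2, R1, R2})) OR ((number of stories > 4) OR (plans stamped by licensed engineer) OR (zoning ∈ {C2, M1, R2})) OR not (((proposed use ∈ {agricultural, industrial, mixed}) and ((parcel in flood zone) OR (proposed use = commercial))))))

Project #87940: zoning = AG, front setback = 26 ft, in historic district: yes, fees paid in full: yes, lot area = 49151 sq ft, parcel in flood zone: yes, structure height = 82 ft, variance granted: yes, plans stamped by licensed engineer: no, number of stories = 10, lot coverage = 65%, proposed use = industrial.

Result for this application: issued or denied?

Atomic conditions:
  in historic district: yes → true
  lot area ≥ 27589 sq ft: 49151 ≥ 27589 is true
  lot coverage < 31%: 65 < 31 is false
  fees paid in full: yes → true
  front setback < 45 ft: 26 < 45 is true
  proposed use ∈ {commercial, residential}: industrial is not in the set → false
  structure height ≤ 33 ft: 82 ≤ 33 is false
  parcel in flood zone: yes → true
  variance granted: yes → true
  zoning ∈ {C2, R1, R2}: AG is not in the set → false
  number of stories > 4: 10 > 4 is true
  plans stamped by licensed engineer: no → false
  zoning ∈ {C2, M1, R2}: AG is not in the set → false
  proposed use ∈ {agricultural, industrial, mixed}: industrial is in the set → true
  proposed use = commercial: industrial == commercial is false
Combine:
[1.1.3.1] exactly-one(false, true) = true
[1.1.3] NOT true = false
[1.1] true OR true OR false = true
[1.2.1.1.1] true → false = false
[1.2.1.1] NOT false = true
[1.2.1] NOT true = false
[1.2] NOT false = true
[1] true → true = true
[2.1.1] false OR true = true
[2.1] NOT true = false
[2.2] true → false = false
[2.3] true OR false OR false = true
[2.4.1.2] true OR false = true
[2.4.1] true AND true = true
[2.4] NOT true = false
[2] false OR false OR true OR false = true
[root] true → true = true
Overall: true → issued

Issued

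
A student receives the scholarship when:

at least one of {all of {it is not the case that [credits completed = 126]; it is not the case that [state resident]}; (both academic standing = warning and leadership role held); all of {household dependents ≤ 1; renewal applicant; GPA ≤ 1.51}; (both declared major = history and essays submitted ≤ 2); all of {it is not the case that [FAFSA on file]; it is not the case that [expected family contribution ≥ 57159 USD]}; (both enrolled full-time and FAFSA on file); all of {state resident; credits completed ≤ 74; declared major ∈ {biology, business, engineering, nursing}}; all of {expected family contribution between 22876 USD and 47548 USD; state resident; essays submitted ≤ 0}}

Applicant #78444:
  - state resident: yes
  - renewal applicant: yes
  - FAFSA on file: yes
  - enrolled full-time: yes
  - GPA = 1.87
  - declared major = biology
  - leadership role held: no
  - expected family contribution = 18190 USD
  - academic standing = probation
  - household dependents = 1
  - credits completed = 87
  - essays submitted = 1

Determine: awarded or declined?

Awarded

Atomic conditions:
  credits completed = 126: 87 == 126 is false
  state resident: yes → true
  academic standing = warning: probation == warning is false
  leadership role held: no → false
  household dependents ≤ 1: 1 ≤ 1 is true
  renewal applicant: yes → true
  GPA ≤ 1.51: 1.87 ≤ 1.51 is false
  declared major = history: biology == history is false
  essays submitted ≤ 2: 1 ≤ 2 is true
  FAFSA on file: yes → true
  expected family contribution ≥ 57159 USD: 18190 ≥ 57159 is false
  enrolled full-time: yes → true
  credits completed ≤ 74: 87 ≤ 74 is false
  declared major ∈ {biology, business, engineering, nursing}: biology is in the set → true
  expected family contribution between 22876 USD and 47548 USD: 18190 in [22876, 47548] is false
  essays submitted ≤ 0: 1 ≤ 0 is false
Combine:
[1.1] NOT false = true
[1.2] NOT true = false
[1] true AND false = false
[2] false AND false = false
[3] true AND true AND false = false
[4] false AND true = false
[5.1] NOT true = false
[5.2] NOT false = true
[5] false AND true = false
[6] true AND true = true
[7] true AND false AND true = false
[8] false AND true AND false = false
[root] false OR false OR false OR false OR false OR true OR false OR false = true
Overall: true → awarded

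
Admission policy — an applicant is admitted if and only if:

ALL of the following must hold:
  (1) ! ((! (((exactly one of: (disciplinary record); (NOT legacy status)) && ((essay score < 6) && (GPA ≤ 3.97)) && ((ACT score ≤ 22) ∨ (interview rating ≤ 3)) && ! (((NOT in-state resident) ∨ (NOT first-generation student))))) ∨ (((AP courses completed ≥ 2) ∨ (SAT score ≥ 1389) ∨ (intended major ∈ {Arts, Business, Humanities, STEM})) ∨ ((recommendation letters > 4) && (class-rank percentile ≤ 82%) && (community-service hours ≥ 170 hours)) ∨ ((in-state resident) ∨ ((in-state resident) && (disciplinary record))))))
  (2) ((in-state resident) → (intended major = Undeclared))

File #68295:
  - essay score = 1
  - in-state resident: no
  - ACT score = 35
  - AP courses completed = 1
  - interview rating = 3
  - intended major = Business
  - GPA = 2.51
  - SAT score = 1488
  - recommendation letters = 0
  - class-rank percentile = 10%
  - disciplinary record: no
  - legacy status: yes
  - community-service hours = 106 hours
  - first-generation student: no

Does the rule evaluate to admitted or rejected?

Atomic conditions:
  disciplinary record: no → false
  NOT legacy status: yes → false
  essay score < 6: 1 < 6 is true
  GPA ≤ 3.97: 2.51 ≤ 3.97 is true
  ACT score ≤ 22: 35 ≤ 22 is false
  interview rating ≤ 3: 3 ≤ 3 is true
  NOT in-state resident: no → true
  NOT first-generation student: no → true
  AP courses completed ≥ 2: 1 ≥ 2 is false
  SAT score ≥ 1389: 1488 ≥ 1389 is true
  intended major ∈ {Arts, Business, Humanities, STEM}: Business is in the set → true
  recommendation letters > 4: 0 > 4 is false
  class-rank percentile ≤ 82%: 10 ≤ 82 is true
  community-service hours ≥ 170 hours: 106 ≥ 170 is false
  in-state resident: no → false
  intended major = Undeclared: Business == Undeclared is false
Combine:
[1.1.1.1.1] exactly-one(false, false) = false
[1.1.1.1.2] true AND true = true
[1.1.1.1.3] false OR true = true
[1.1.1.1.4.1] true OR true = true
[1.1.1.1.4] NOT true = false
[1.1.1.1] false AND true AND true AND false = false
[1.1.1] NOT false = true
[1.1.2.1] false OR true OR true = true
[1.1.2.2] false AND true AND false = false
[1.1.2.3.2] false AND false = false
[1.1.2.3] false OR false = false
[1.1.2] true OR false OR false = true
[1.1] true OR true = true
[1] NOT true = false
[2] false → false (antecedent false ⇒ implication holds) = true
[root] false AND true = false
Overall: false → rejected

Rejected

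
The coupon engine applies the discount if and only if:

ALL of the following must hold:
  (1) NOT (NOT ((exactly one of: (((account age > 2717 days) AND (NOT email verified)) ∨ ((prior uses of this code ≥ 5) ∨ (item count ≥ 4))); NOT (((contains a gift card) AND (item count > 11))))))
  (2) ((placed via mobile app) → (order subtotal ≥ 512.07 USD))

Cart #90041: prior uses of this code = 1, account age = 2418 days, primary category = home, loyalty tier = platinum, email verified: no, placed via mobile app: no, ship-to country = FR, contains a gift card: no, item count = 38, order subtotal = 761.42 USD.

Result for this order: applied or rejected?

Atomic conditions:
  account age > 2717 days: 2418 > 2717 is false
  NOT email verified: no → true
  prior uses of this code ≥ 5: 1 ≥ 5 is false
  item count ≥ 4: 38 ≥ 4 is true
  contains a gift card: no → false
  item count > 11: 38 > 11 is true
  placed via mobile app: no → false
  order subtotal ≥ 512.07 USD: 761.42 ≥ 512.07 is true
Combine:
[1.1.1.1.1] false AND true = false
[1.1.1.1.2] false OR true = true
[1.1.1.1] false OR true = true
[1.1.1.2.1] false AND true = false
[1.1.1.2] NOT false = true
[1.1.1] exactly-one(true, true) = false
[1.1] NOT false = true
[1] NOT true = false
[2] false → true (antecedent false ⇒ implication holds) = true
[root] false AND true = false
Overall: false → rejected

Rejected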